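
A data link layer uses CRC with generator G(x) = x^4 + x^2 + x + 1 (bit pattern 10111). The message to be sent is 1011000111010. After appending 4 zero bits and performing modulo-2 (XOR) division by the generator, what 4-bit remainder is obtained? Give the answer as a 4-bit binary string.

0111

Append 4 zeros: 10110001110100000. Divide by 10111 (XOR where the leading bit is 1):
  pos 0: 10110 XOR 10111 = 00001
  pos 4: 10011 XOR 10111 = 00100
  pos 6: 10010 XOR 10111 = 00101
  pos 8: 10110 XOR 10111 = 00001
  pos 12: 10000 XOR 10111 = 00111
Remainder (last 4 bits) = 0111. This is the CRC / FCS.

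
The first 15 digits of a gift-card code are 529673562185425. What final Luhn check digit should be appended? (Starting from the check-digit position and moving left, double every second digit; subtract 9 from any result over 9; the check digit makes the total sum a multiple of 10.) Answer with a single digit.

9

Partial digits right→left: 5 2 4 5 8 1 2 6 5 3 7 6 9 2 5
Double every second digit counting from the check-digit position (so the 1st, 3rd, 5th, ... of the partial from the right).
  doubled (with −9 where >9): 1 8 7 4 1 5 9 1 → sum 36
  kept as-is: 2 5 1 6 3 6 2 → sum 25
Total = 36 + 25 = 61.
Check digit = (10 − (61 mod 10)) mod 10 = 9.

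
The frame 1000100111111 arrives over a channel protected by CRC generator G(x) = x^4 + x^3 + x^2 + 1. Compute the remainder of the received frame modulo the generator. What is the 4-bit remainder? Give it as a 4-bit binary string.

0000

Modulo-2 division of 1000100111111 by 11101:
  pos 0: 10001 XOR 11101 = 01100
  pos 1: 11000 XOR 11101 = 00101
  pos 3: 10101 XOR 11101 = 01000
  pos 4: 10001 XOR 11101 = 01100
  pos 5: 11001 XOR 11101 = 00100
  pos 7: 10011 XOR 11101 = 01110
  pos 8: 11101 XOR 11101 = 00000
Remainder = 0000 (zero — the frame passes the CRC check).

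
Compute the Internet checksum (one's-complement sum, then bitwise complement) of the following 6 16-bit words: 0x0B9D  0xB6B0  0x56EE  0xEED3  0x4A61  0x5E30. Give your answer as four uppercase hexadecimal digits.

One's-complement addition (fold any carry out of bit 15 back into bit 0):
  0x0B9D + 0xB6B0 = 0x0C24D
  0xC24D + 0x56EE = 0x1193B → wrap carry → 0x193C
  0x193C + 0xEED3 = 0x1080F → wrap carry → 0x0810
  0x0810 + 0x4A61 = 0x05271
  0x5271 + 0x5E30 = 0x0B0A1
One's-complement sum = 0xB0A1.
Checksum = ~0xB0A1 & 0xFFFF = 0x4F5E.

4F5E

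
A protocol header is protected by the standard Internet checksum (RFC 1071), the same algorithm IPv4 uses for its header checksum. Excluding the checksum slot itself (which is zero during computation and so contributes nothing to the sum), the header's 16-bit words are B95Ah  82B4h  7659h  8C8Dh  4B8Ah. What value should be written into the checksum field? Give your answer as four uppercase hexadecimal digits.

757F

One's-complement addition (fold any carry out of bit 15 back into bit 0):
  0xB95A + 0x82B4 = 0x13C0E → wrap carry → 0x3C0F
  0x3C0F + 0x7659 = 0x0B268
  0xB268 + 0x8C8D = 0x13EF5 → wrap carry → 0x3EF6
  0x3EF6 + 0x4B8A = 0x08A80
One's-complement sum = 0x8A80.
Checksum = ~0x8A80 & 0xFFFF = 0x757F.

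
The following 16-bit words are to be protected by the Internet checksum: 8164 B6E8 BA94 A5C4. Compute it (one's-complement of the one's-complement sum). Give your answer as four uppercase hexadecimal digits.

One's-complement addition (fold any carry out of bit 15 back into bit 0):
  0x8164 + 0xB6E8 = 0x1384C → wrap carry → 0x384D
  0x384D + 0xBA94 = 0x0F2E1
  0xF2E1 + 0xA5C4 = 0x198A5 → wrap carry → 0x98A6
One's-complement sum = 0x98A6.
Checksum = ~0x98A6 & 0xFFFF = 0x6759.

6759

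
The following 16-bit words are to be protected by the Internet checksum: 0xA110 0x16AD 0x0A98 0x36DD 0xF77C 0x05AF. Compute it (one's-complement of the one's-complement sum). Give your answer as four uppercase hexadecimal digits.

09A1

One's-complement addition (fold any carry out of bit 15 back into bit 0):
  0xA110 + 0x16AD = 0x0B7BD
  0xB7BD + 0x0A98 = 0x0C255
  0xC255 + 0x36DD = 0x0F932
  0xF932 + 0xF77C = 0x1F0AE → wrap carry → 0xF0AF
  0xF0AF + 0x05AF = 0x0F65E
One's-complement sum = 0xF65E.
Checksum = ~0xF65E & 0xFFFF = 0x09A1.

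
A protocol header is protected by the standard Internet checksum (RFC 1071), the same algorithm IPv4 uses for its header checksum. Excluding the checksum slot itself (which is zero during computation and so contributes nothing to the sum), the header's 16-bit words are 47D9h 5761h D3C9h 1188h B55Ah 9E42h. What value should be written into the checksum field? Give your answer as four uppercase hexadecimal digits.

27D6

One's-complement addition (fold any carry out of bit 15 back into bit 0):
  0x47D9 + 0x5761 = 0x09F3A
  0x9F3A + 0xD3C9 = 0x17303 → wrap carry → 0x7304
  0x7304 + 0x1188 = 0x0848C
  0x848C + 0xB55A = 0x139E6 → wrap carry → 0x39E7
  0x39E7 + 0x9E42 = 0x0D829
One's-complement sum = 0xD829.
Checksum = ~0xD829 & 0xFFFF = 0x27D6.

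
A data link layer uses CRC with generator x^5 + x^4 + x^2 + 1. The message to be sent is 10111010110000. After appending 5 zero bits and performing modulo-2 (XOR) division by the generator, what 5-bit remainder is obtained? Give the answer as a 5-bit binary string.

10011

Append 5 zeros: 1011101011000000000. Divide by 110101 (XOR where the leading bit is 1):
  pos 0: 101110 XOR 110101 = 011011
  pos 1: 110111 XOR 110101 = 000010
  pos 5: 100110 XOR 110101 = 010011
  pos 6: 100110 XOR 110101 = 010011
  pos 7: 100110 XOR 110101 = 010011
  pos 8: 100110 XOR 110101 = 010011
  pos 9: 100110 XOR 110101 = 010011
  pos 10: 100110 XOR 110101 = 010011
  pos 11: 100110 XOR 110101 = 010011
  pos 12: 100110 XOR 110101 = 010011
  pos 13: 100110 XOR 110101 = 010011
Remainder (last 5 bits) = 10011. This is the CRC / FCS.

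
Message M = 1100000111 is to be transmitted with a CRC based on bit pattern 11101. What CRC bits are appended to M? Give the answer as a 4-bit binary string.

Append 4 zeros: 11000001110000. Divide by 11101 (XOR where the leading bit is 1):
  pos 0: 11000 XOR 11101 = 00101
  pos 2: 10100 XOR 11101 = 01001
  pos 3: 10011 XOR 11101 = 01110
  pos 4: 11101 XOR 11101 = 00000
  pos 9: 10000 XOR 11101 = 01101
Remainder (last 4 bits) = 1101. This is the CRC / FCS.

1101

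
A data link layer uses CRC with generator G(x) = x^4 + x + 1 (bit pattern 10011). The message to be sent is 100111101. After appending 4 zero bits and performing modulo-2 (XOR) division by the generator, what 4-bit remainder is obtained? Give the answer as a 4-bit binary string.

0100

Append 4 zeros: 1001111010000. Divide by 10011 (XOR where the leading bit is 1):
  pos 0: 10011 XOR 10011 = 00000
  pos 5: 11010 XOR 10011 = 01001
  pos 6: 10010 XOR 10011 = 00001
Remainder (last 4 bits) = 0100. This is the CRC / FCS.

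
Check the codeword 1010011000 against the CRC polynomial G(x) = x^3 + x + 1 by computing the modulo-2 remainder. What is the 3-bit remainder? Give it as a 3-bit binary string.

Modulo-2 division of 1010011000 by 1011:
  pos 0: 1010 XOR 1011 = 0001
  pos 3: 1011 XOR 1011 = 0000
Remainder = 000 (zero — the frame passes the CRC check).

000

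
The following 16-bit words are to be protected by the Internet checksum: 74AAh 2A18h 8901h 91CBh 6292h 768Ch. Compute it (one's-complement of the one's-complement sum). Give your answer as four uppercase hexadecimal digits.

6D51

One's-complement addition (fold any carry out of bit 15 back into bit 0):
  0x74AA + 0x2A18 = 0x09EC2
  0x9EC2 + 0x8901 = 0x127C3 → wrap carry → 0x27C4
  0x27C4 + 0x91CB = 0x0B98F
  0xB98F + 0x6292 = 0x11C21 → wrap carry → 0x1C22
  0x1C22 + 0x768C = 0x092AE
One's-complement sum = 0x92AE.
Checksum = ~0x92AE & 0xFFFF = 0x6D51.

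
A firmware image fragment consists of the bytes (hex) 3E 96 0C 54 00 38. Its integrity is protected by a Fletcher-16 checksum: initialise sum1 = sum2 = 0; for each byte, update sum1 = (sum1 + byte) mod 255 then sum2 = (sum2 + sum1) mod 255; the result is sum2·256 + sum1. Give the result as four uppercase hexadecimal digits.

Running sums (mod 255):
  after byte 0 (3E): sum1=62, sum2=62
  after byte 1 (96): sum1=212, sum2=19
  after byte 2 (0C): sum1=224, sum2=243
  after byte 3 (54): sum1=53, sum2=41
  after byte 4 (00): sum1=53, sum2=94
  after byte 5 (38): sum1=109, sum2=203
Checksum = sum2·256 + sum1 = 203·256 + 109 = 52077 = 0xCB6D.

CB6D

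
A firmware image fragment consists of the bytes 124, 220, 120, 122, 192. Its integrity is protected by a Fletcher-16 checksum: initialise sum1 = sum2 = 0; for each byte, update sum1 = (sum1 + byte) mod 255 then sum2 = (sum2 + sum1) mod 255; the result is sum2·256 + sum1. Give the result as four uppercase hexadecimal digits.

Running sums (mod 255):
  after byte 0 (124): sum1=124, sum2=124
  after byte 1 (220): sum1=89, sum2=213
  after byte 2 (120): sum1=209, sum2=167
  after byte 3 (122): sum1=76, sum2=243
  after byte 4 (192): sum1=13, sum2=1
Checksum = sum2·256 + sum1 = 1·256 + 13 = 269 = 0x010D.

010D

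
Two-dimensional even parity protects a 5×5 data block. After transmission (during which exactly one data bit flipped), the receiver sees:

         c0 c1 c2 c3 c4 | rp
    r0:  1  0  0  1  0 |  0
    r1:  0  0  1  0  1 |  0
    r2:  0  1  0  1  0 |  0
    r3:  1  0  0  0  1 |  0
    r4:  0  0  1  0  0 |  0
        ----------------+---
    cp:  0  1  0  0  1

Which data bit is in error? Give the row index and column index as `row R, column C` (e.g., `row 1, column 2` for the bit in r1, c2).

row 4, column 4

Recompute each row's even parity and compare to rp:
  r0: data parity 0, sent rp 0 → ok
  r1: data parity 0, sent rp 0 → ok
  r2: data parity 0, sent rp 0 → ok
  r3: data parity 0, sent rp 0 → ok
  r4: data parity 1, sent rp 0 → mismatch
Recompute each column's even parity and compare to cp:
  c0: data parity 0, sent cp 0 → ok
  c1: data parity 1, sent cp 1 → ok
  c2: data parity 0, sent cp 0 → ok
  c3: data parity 0, sent cp 0 → ok
  c4: data parity 0, sent cp 1 → mismatch
Exactly one row (r4) and one column (c4) fail → the flipped bit is at their intersection.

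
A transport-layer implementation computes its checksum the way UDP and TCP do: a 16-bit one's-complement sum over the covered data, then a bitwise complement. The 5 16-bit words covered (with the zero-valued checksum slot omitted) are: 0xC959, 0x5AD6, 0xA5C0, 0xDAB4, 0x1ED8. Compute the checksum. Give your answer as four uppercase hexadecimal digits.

3C82

One's-complement addition (fold any carry out of bit 15 back into bit 0):
  0xC959 + 0x5AD6 = 0x1242F → wrap carry → 0x2430
  0x2430 + 0xA5C0 = 0x0C9F0
  0xC9F0 + 0xDAB4 = 0x1A4A4 → wrap carry → 0xA4A5
  0xA4A5 + 0x1ED8 = 0x0C37D
One's-complement sum = 0xC37D.
Checksum = ~0xC37D & 0xFFFF = 0x3C82.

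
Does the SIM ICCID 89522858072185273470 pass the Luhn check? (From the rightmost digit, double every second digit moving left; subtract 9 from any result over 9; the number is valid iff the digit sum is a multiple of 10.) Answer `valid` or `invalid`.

valid

From the right, keep odd positions and double even positions (subtract 9 from any doubled value over 9):
  doubled (positions 2,4,...): 5 6 4 7 4 0 1 4 1 7 → sum 39
  kept (positions 1,3,...): 0 4 7 5 1 7 8 8 2 9 → sum 51
Total = 90.
90 mod 10 = 0, so the number is valid.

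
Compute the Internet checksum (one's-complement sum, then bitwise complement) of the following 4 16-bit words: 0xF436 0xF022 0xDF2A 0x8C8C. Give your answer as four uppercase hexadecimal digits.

One's-complement addition (fold any carry out of bit 15 back into bit 0):
  0xF436 + 0xF022 = 0x1E458 → wrap carry → 0xE459
  0xE459 + 0xDF2A = 0x1C383 → wrap carry → 0xC384
  0xC384 + 0x8C8C = 0x15010 → wrap carry → 0x5011
One's-complement sum = 0x5011.
Checksum = ~0x5011 & 0xFFFF = 0xAFEE.

AFEE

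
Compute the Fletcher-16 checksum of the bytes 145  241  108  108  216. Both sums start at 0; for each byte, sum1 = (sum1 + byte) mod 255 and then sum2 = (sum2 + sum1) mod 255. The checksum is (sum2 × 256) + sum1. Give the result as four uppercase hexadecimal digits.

9635

Running sums (mod 255):
  after byte 0 (145): sum1=145, sum2=145
  after byte 1 (241): sum1=131, sum2=21
  after byte 2 (108): sum1=239, sum2=5
  after byte 3 (108): sum1=92, sum2=97
  after byte 4 (216): sum1=53, sum2=150
Checksum = sum2·256 + sum1 = 150·256 + 53 = 38453 = 0x9635.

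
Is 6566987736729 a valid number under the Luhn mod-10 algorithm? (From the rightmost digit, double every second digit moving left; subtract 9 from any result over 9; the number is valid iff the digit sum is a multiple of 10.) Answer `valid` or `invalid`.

valid

From the right, keep odd positions and double even positions (subtract 9 from any doubled value over 9):
  doubled (positions 2,4,...): 4 3 5 7 3 1 → sum 23
  kept (positions 1,3,...): 9 7 3 7 9 6 6 → sum 47
Total = 70.
70 mod 10 = 0, so the number is valid.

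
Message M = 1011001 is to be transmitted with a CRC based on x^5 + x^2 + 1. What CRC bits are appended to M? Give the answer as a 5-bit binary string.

Append 5 zeros: 101100100000. Divide by 100101 (XOR where the leading bit is 1):
  pos 0: 101100 XOR 100101 = 001001
  pos 2: 100110 XOR 100101 = 000011
  pos 6: 110000 XOR 100101 = 010101
Remainder (last 5 bits) = 10101. This is the CRC / FCS.

10101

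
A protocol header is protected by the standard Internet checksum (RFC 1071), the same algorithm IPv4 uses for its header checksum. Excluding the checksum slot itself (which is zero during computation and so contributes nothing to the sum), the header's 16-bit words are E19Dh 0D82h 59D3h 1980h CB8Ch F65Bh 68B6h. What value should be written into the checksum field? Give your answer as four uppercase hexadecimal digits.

72ED

One's-complement addition (fold any carry out of bit 15 back into bit 0):
  0xE19D + 0x0D82 = 0x0EF1F
  0xEF1F + 0x59D3 = 0x148F2 → wrap carry → 0x48F3
  0x48F3 + 0x1980 = 0x06273
  0x6273 + 0xCB8C = 0x12DFF → wrap carry → 0x2E00
  0x2E00 + 0xF65B = 0x1245B → wrap carry → 0x245C
  0x245C + 0x68B6 = 0x08D12
One's-complement sum = 0x8D12.
Checksum = ~0x8D12 & 0xFFFF = 0x72ED.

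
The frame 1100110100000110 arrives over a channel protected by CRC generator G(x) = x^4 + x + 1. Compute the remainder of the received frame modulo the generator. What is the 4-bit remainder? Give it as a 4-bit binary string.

0010

Modulo-2 division of 1100110100000110 by 10011:
  pos 0: 11001 XOR 10011 = 01010
  pos 1: 10101 XOR 10011 = 00110
  pos 3: 11001 XOR 10011 = 01010
  pos 4: 10100 XOR 10011 = 00111
  pos 6: 11100 XOR 10011 = 01111
  pos 7: 11110 XOR 10011 = 01101
  pos 8: 11010 XOR 10011 = 01001
  pos 9: 10011 XOR 10011 = 00000
Remainder = 0010 (nonzero — an error is detected).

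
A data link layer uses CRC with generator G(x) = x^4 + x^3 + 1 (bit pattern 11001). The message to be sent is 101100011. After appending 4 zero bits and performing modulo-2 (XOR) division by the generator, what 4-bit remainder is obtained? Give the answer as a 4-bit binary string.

1110

Append 4 zeros: 1011000110000. Divide by 11001 (XOR where the leading bit is 1):
  pos 0: 10110 XOR 11001 = 01111
  pos 1: 11110 XOR 11001 = 00111
  pos 3: 11101 XOR 11001 = 00100
  pos 5: 10010 XOR 11001 = 01011
  pos 6: 10110 XOR 11001 = 01111
  pos 7: 11110 XOR 11001 = 00111
Remainder (last 4 bits) = 1110. This is the CRC / FCS.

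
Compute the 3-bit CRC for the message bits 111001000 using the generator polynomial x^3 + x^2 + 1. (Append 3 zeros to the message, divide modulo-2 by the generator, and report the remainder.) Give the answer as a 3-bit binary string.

000

Append 3 zeros: 111001000000. Divide by 1101 (XOR where the leading bit is 1):
  pos 0: 1110 XOR 1101 = 0011
  pos 2: 1101 XOR 1101 = 0000
Remainder (last 3 bits) = 000. This is the CRC / FCS.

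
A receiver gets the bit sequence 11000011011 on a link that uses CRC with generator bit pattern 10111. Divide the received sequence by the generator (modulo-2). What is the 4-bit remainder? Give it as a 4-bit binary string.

Modulo-2 division of 11000011011 by 10111:
  pos 0: 11000 XOR 10111 = 01111
  pos 1: 11110 XOR 10111 = 01001
  pos 2: 10011 XOR 10111 = 00100
  pos 4: 10010 XOR 10111 = 00101
  pos 6: 10111 XOR 10111 = 00000
Remainder = 0000 (zero — the frame passes the CRC check).

0000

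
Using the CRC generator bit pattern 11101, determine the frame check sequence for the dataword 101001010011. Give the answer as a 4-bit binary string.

1100

Append 4 zeros: 1010010100110000. Divide by 11101 (XOR where the leading bit is 1):
  pos 0: 10100 XOR 11101 = 01001
  pos 1: 10011 XOR 11101 = 01110
  pos 2: 11100 XOR 11101 = 00001
  pos 6: 11001 XOR 11101 = 00100
  pos 8: 10010 XOR 11101 = 01111
  pos 9: 11110 XOR 11101 = 00011
Remainder (last 4 bits) = 1100. This is the CRC / FCS.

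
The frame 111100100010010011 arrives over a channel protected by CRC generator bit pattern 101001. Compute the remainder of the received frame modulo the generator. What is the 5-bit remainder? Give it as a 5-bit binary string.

Modulo-2 division of 111100100010010011 by 101001:
  pos 0: 111100 XOR 101001 = 010101
  pos 1: 101011 XOR 101001 = 000010
  pos 5: 100001 XOR 101001 = 001000
  pos 7: 100000 XOR 101001 = 001001
  pos 9: 100110 XOR 101001 = 001111
  pos 11: 111101 XOR 101001 = 010100
  pos 12: 101001 XOR 101001 = 000000
Remainder = 00000 (zero — the frame passes the CRC check).

00000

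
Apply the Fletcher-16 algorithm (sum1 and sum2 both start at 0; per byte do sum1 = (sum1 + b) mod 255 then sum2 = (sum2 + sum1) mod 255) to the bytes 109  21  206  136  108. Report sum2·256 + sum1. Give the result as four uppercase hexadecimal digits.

6146

Running sums (mod 255):
  after byte 0 (109): sum1=109, sum2=109
  after byte 1 (21): sum1=130, sum2=239
  after byte 2 (206): sum1=81, sum2=65
  after byte 3 (136): sum1=217, sum2=27
  after byte 4 (108): sum1=70, sum2=97
Checksum = sum2·256 + sum1 = 97·256 + 70 = 24902 = 0x6146.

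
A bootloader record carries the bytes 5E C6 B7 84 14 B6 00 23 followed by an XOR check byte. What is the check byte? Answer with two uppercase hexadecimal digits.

2A

XOR the bytes together:
  start with 0x5E
  0x5E ⊕ 0xC6 = 0x98
  0x98 ⊕ 0xB7 = 0x2F
  0x2F ⊕ 0x84 = 0xAB
  0xAB ⊕ 0x14 = 0xBF
  0xBF ⊕ 0xB6 = 0x09
  0x09 ⊕ 0x00 = 0x09
  0x09 ⊕ 0x23 = 0x2A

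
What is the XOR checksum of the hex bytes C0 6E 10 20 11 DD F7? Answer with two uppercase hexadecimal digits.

A5

XOR the bytes together:
  start with 0xC0
  0xC0 ⊕ 0x6E = 0xAE
  0xAE ⊕ 0x10 = 0xBE
  0xBE ⊕ 0x20 = 0x9E
  0x9E ⊕ 0x11 = 0x8F
  0x8F ⊕ 0xDD = 0x52
  0x52 ⊕ 0xF7 = 0xA5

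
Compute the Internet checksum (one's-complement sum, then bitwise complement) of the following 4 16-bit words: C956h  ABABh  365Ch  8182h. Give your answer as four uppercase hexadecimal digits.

D31E

One's-complement addition (fold any carry out of bit 15 back into bit 0):
  0xC956 + 0xABAB = 0x17501 → wrap carry → 0x7502
  0x7502 + 0x365C = 0x0AB5E
  0xAB5E + 0x8182 = 0x12CE0 → wrap carry → 0x2CE1
One's-complement sum = 0x2CE1.
Checksum = ~0x2CE1 & 0xFFFF = 0xD31E.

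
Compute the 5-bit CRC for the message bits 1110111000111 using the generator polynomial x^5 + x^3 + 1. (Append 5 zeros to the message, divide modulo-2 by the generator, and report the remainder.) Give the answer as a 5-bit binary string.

Append 5 zeros: 111011100011100000. Divide by 101001 (XOR where the leading bit is 1):
  pos 0: 111011 XOR 101001 = 010010
  pos 1: 100101 XOR 101001 = 001100
  pos 3: 110000 XOR 101001 = 011001
  pos 4: 110010 XOR 101001 = 011011
  pos 5: 110111 XOR 101001 = 011110
  pos 6: 111101 XOR 101001 = 010100
  pos 7: 101001 XOR 101001 = 000000
Remainder (last 5 bits) = 00000. This is the CRC / FCS.

00000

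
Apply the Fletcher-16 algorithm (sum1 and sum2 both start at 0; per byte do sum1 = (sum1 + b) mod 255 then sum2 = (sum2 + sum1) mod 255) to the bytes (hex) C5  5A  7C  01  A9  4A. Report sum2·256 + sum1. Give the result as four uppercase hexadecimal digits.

Running sums (mod 255):
  after byte 0 (C5): sum1=197, sum2=197
  after byte 1 (5A): sum1=32, sum2=229
  after byte 2 (7C): sum1=156, sum2=130
  after byte 3 (01): sum1=157, sum2=32
  after byte 4 (A9): sum1=71, sum2=103
  after byte 5 (4A): sum1=145, sum2=248
Checksum = sum2·256 + sum1 = 248·256 + 145 = 63633 = 0xF891.

F891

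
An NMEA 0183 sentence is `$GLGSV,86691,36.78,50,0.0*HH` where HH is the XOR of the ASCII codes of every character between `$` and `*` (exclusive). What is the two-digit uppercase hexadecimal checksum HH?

XOR the ASCII codes of the payload characters:
  'G' = 0x47 → acc = 0x47
  'L' = 0x4C → acc = 0x0B
  'G' = 0x47 → acc = 0x4C
  'S' = 0x53 → acc = 0x1F
  'V' = 0x56 → acc = 0x49
  ',' = 0x2C → acc = 0x65
  '8' = 0x38 → acc = 0x5D
  '6' = 0x36 → acc = 0x6B
  '6' = 0x36 → acc = 0x5D
  '9' = 0x39 → acc = 0x64
  '1' = 0x31 → acc = 0x55
  ',' = 0x2C → acc = 0x79
  '3' = 0x33 → acc = 0x4A
  '6' = 0x36 → acc = 0x7C
  '.' = 0x2E → acc = 0x52
  '7' = 0x37 → acc = 0x65
  '8' = 0x38 → acc = 0x5D
  ',' = 0x2C → acc = 0x71
  '5' = 0x35 → acc = 0x44
  '0' = 0x30 → acc = 0x74
  ',' = 0x2C → acc = 0x58
  '0' = 0x30 → acc = 0x68
  '.' = 0x2E → acc = 0x46
  '0' = 0x30 → acc = 0x76
Checksum = 0x76.

76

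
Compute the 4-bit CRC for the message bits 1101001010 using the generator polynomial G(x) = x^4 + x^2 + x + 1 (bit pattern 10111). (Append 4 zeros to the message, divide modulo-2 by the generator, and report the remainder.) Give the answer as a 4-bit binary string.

0010

Append 4 zeros: 11010010100000. Divide by 10111 (XOR where the leading bit is 1):
  pos 0: 11010 XOR 10111 = 01101
  pos 1: 11010 XOR 10111 = 01101
  pos 2: 11011 XOR 10111 = 01100
  pos 3: 11000 XOR 10111 = 01111
  pos 4: 11111 XOR 10111 = 01000
  pos 5: 10000 XOR 10111 = 00111
  pos 7: 11100 XOR 10111 = 01011
  pos 8: 10110 XOR 10111 = 00001
Remainder (last 4 bits) = 0010. This is the CRC / FCS.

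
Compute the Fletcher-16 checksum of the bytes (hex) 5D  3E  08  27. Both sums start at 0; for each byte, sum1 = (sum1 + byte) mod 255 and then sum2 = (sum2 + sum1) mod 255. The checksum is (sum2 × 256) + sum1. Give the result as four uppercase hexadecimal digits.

Running sums (mod 255):
  after byte 0 (5D): sum1=93, sum2=93
  after byte 1 (3E): sum1=155, sum2=248
  after byte 2 (08): sum1=163, sum2=156
  after byte 3 (27): sum1=202, sum2=103
Checksum = sum2·256 + sum1 = 103·256 + 202 = 26570 = 0x67CA.

67CA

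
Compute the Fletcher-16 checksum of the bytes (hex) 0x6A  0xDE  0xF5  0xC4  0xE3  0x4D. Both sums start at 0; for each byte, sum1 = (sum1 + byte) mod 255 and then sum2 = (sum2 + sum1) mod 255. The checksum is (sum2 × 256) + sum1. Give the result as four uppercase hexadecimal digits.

Running sums (mod 255):
  after byte 0 (0x6A): sum1=106, sum2=106
  after byte 1 (0xDE): sum1=73, sum2=179
  after byte 2 (0xF5): sum1=63, sum2=242
  after byte 3 (0xC4): sum1=4, sum2=246
  after byte 4 (0xE3): sum1=231, sum2=222
  after byte 5 (0x4D): sum1=53, sum2=20
Checksum = sum2·256 + sum1 = 20·256 + 53 = 5173 = 0x1435.

1435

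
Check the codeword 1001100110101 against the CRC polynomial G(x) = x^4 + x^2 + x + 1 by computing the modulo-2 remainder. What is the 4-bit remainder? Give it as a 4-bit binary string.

Modulo-2 division of 1001100110101 by 10111:
  pos 0: 10011 XOR 10111 = 00100
  pos 2: 10000 XOR 10111 = 00111
  pos 4: 11111 XOR 10111 = 01000
  pos 5: 10000 XOR 10111 = 00111
  pos 7: 11110 XOR 10111 = 01001
  pos 8: 10011 XOR 10111 = 00100
Remainder = 0100 (nonzero — an error is detected).

0100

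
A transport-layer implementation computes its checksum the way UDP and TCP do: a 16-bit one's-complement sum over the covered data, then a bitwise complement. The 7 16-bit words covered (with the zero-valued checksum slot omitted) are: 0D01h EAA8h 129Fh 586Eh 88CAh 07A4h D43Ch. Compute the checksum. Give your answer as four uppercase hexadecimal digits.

One's-complement addition (fold any carry out of bit 15 back into bit 0):
  0x0D01 + 0xEAA8 = 0x0F7A9
  0xF7A9 + 0x129F = 0x10A48 → wrap carry → 0x0A49
  0x0A49 + 0x586E = 0x062B7
  0x62B7 + 0x88CA = 0x0EB81
  0xEB81 + 0x07A4 = 0x0F325
  0xF325 + 0xD43C = 0x1C761 → wrap carry → 0xC762
One's-complement sum = 0xC762.
Checksum = ~0xC762 & 0xFFFF = 0x389D.

389D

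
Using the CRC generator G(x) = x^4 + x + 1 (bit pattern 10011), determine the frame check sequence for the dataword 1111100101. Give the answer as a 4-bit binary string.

1110

Append 4 zeros: 11111001010000. Divide by 10011 (XOR where the leading bit is 1):
  pos 0: 11111 XOR 10011 = 01100
  pos 1: 11000 XOR 10011 = 01011
  pos 2: 10110 XOR 10011 = 00101
  pos 4: 10110 XOR 10011 = 00101
  pos 6: 10110 XOR 10011 = 00101
  pos 8: 10100 XOR 10011 = 00111
Remainder (last 4 bits) = 1110. This is the CRC / FCS.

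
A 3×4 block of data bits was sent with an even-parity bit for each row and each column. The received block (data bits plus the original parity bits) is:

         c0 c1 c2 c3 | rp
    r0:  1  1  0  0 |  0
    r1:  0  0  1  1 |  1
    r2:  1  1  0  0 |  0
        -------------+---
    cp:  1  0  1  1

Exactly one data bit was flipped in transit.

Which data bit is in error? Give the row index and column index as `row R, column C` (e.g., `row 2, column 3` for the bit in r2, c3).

Recompute each row's even parity and compare to rp:
  r0: data parity 0, sent rp 0 → ok
  r1: data parity 0, sent rp 1 → mismatch
  r2: data parity 0, sent rp 0 → ok
Recompute each column's even parity and compare to cp:
  c0: data parity 0, sent cp 1 → mismatch
  c1: data parity 0, sent cp 0 → ok
  c2: data parity 1, sent cp 1 → ok
  c3: data parity 1, sent cp 1 → ok
Exactly one row (r1) and one column (c0) fail → the flipped bit is at their intersection.

row 1, column 0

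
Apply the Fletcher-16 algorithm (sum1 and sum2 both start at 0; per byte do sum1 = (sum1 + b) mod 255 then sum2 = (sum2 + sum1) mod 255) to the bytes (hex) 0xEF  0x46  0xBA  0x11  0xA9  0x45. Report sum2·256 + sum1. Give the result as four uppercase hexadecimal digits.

Running sums (mod 255):
  after byte 0 (0xEF): sum1=239, sum2=239
  after byte 1 (0x46): sum1=54, sum2=38
  after byte 2 (0xBA): sum1=240, sum2=23
  after byte 3 (0x11): sum1=2, sum2=25
  after byte 4 (0xA9): sum1=171, sum2=196
  after byte 5 (0x45): sum1=240, sum2=181
Checksum = sum2·256 + sum1 = 181·256 + 240 = 46576 = 0xB5F0.

B5F0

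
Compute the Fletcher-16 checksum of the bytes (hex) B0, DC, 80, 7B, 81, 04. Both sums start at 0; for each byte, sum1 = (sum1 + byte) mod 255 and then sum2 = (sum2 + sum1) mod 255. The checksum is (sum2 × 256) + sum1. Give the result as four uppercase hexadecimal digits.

Running sums (mod 255):
  after byte 0 (B0): sum1=176, sum2=176
  after byte 1 (DC): sum1=141, sum2=62
  after byte 2 (80): sum1=14, sum2=76
  after byte 3 (7B): sum1=137, sum2=213
  after byte 4 (81): sum1=11, sum2=224
  after byte 5 (04): sum1=15, sum2=239
Checksum = sum2·256 + sum1 = 239·256 + 15 = 61199 = 0xEF0F.

EF0F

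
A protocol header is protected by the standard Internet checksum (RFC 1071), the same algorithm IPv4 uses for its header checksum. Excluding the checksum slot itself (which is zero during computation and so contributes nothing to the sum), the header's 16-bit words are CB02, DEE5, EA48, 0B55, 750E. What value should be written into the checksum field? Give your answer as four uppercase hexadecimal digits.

EB6A

One's-complement addition (fold any carry out of bit 15 back into bit 0):
  0xCB02 + 0xDEE5 = 0x1A9E7 → wrap carry → 0xA9E8
  0xA9E8 + 0xEA48 = 0x19430 → wrap carry → 0x9431
  0x9431 + 0x0B55 = 0x09F86
  0x9F86 + 0x750E = 0x11494 → wrap carry → 0x1495
One's-complement sum = 0x1495.
Checksum = ~0x1495 & 0xFFFF = 0xEB6A.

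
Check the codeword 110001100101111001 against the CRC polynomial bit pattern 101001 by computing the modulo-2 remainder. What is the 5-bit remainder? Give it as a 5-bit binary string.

Modulo-2 division of 110001100101111001 by 101001:
  pos 0: 110001 XOR 101001 = 011000
  pos 1: 110001 XOR 101001 = 011000
  pos 2: 110000 XOR 101001 = 011001
  pos 3: 110010 XOR 101001 = 011011
  pos 4: 110111 XOR 101001 = 011110
  pos 5: 111100 XOR 101001 = 010101
  pos 6: 101011 XOR 101001 = 000010
  pos 10: 101110 XOR 101001 = 000111
Remainder = 11101 (nonzero — an error is detected).

11101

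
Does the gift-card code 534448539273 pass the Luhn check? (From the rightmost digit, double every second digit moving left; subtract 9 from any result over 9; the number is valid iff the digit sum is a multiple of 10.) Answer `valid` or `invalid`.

invalid

From the right, keep odd positions and double even positions (subtract 9 from any doubled value over 9):
  doubled (positions 2,4,...): 5 9 1 8 8 1 → sum 32
  kept (positions 1,3,...): 3 2 3 8 4 3 → sum 23
Total = 55.
55 mod 10 = 5, so the number is invalid.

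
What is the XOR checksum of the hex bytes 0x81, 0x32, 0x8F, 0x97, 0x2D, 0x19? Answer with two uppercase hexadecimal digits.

XOR the bytes together:
  start with 0x81
  0x81 ⊕ 0x32 = 0xB3
  0xB3 ⊕ 0x8F = 0x3C
  0x3C ⊕ 0x97 = 0xAB
  0xAB ⊕ 0x2D = 0x86
  0x86 ⊕ 0x19 = 0x9F

9F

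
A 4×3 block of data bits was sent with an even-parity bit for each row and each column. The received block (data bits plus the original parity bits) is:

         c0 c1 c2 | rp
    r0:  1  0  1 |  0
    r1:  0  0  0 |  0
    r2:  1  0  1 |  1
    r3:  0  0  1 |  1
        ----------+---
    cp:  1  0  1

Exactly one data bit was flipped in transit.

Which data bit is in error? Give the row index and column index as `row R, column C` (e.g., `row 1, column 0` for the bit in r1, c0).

row 2, column 0

Recompute each row's even parity and compare to rp:
  r0: data parity 0, sent rp 0 → ok
  r1: data parity 0, sent rp 0 → ok
  r2: data parity 0, sent rp 1 → mismatch
  r3: data parity 1, sent rp 1 → ok
Recompute each column's even parity and compare to cp:
  c0: data parity 0, sent cp 1 → mismatch
  c1: data parity 0, sent cp 0 → ok
  c2: data parity 1, sent cp 1 → ok
Exactly one row (r2) and one column (c0) fail → the flipped bit is at their intersection.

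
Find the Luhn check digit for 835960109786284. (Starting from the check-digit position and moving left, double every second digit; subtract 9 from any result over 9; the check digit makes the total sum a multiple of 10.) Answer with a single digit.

Partial digits right→left: 4 8 2 6 8 7 9 0 1 0 6 9 5 3 8
Double every second digit counting from the check-digit position (so the 1st, 3rd, 5th, ... of the partial from the right).
  doubled (with −9 where >9): 8 4 7 9 2 3 1 7 → sum 41
  kept as-is: 8 6 7 0 0 9 3 → sum 33
Total = 41 + 33 = 74.
Check digit = (10 − (74 mod 10)) mod 10 = 6.

6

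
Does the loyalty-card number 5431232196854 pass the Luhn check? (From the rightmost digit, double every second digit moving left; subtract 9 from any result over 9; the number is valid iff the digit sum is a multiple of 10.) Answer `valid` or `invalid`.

From the right, keep odd positions and double even positions (subtract 9 from any doubled value over 9):
  doubled (positions 2,4,...): 1 3 2 6 2 8 → sum 22
  kept (positions 1,3,...): 4 8 9 2 2 3 5 → sum 33
Total = 55.
55 mod 10 = 5, so the number is invalid.

invalid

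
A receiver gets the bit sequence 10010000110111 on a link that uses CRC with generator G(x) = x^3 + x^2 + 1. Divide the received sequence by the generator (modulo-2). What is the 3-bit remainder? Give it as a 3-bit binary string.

000

Modulo-2 division of 10010000110111 by 1101:
  pos 0: 1001 XOR 1101 = 0100
  pos 1: 1000 XOR 1101 = 0101
  pos 2: 1010 XOR 1101 = 0111
  pos 3: 1110 XOR 1101 = 0011
  pos 5: 1101 XOR 1101 = 0000
  pos 9: 1011 XOR 1101 = 0110
  pos 10: 1101 XOR 1101 = 0000
Remainder = 000 (zero — the frame passes the CRC check).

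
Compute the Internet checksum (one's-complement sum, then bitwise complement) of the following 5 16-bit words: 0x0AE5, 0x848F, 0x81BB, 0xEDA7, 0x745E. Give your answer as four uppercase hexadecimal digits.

8CC9

One's-complement addition (fold any carry out of bit 15 back into bit 0):
  0x0AE5 + 0x848F = 0x08F74
  0x8F74 + 0x81BB = 0x1112F → wrap carry → 0x1130
  0x1130 + 0xEDA7 = 0x0FED7
  0xFED7 + 0x745E = 0x17335 → wrap carry → 0x7336
One's-complement sum = 0x7336.
Checksum = ~0x7336 & 0xFFFF = 0x8CC9.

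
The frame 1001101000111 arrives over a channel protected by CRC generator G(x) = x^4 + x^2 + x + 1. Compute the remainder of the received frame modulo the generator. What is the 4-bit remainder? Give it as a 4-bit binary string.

Modulo-2 division of 1001101000111 by 10111:
  pos 0: 10011 XOR 10111 = 00100
  pos 2: 10001 XOR 10111 = 00110
  pos 4: 11000 XOR 10111 = 01111
  pos 5: 11110 XOR 10111 = 01001
  pos 6: 10011 XOR 10111 = 00100
  pos 8: 10011 XOR 10111 = 00100
Remainder = 0100 (nonzero — an error is detected).

0100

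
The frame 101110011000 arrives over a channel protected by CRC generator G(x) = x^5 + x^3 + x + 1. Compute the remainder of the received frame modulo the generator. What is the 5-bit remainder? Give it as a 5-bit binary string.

00000

Modulo-2 division of 101110011000 by 101011:
  pos 0: 101110 XOR 101011 = 000101
  pos 3: 101011 XOR 101011 = 000000
Remainder = 00000 (zero — the frame passes the CRC check).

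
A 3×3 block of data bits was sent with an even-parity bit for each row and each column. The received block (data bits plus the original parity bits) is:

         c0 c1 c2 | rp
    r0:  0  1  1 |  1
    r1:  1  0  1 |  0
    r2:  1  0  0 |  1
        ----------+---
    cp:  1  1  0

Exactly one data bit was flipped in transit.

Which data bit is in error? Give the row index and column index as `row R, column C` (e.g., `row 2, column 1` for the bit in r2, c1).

Recompute each row's even parity and compare to rp:
  r0: data parity 0, sent rp 1 → mismatch
  r1: data parity 0, sent rp 0 → ok
  r2: data parity 1, sent rp 1 → ok
Recompute each column's even parity and compare to cp:
  c0: data parity 0, sent cp 1 → mismatch
  c1: data parity 1, sent cp 1 → ok
  c2: data parity 0, sent cp 0 → ok
Exactly one row (r0) and one column (c0) fail → the flipped bit is at their intersection.

row 0, column 0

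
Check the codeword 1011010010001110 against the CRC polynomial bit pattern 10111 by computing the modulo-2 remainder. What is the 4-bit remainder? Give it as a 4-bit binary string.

Modulo-2 division of 1011010010001110 by 10111:
  pos 0: 10110 XOR 10111 = 00001
  pos 4: 11001 XOR 10111 = 01110
  pos 5: 11100 XOR 10111 = 01011
  pos 6: 10110 XOR 10111 = 00001
  pos 10: 10111 XOR 10111 = 00000
Remainder = 0000 (zero — the frame passes the CRC check).

0000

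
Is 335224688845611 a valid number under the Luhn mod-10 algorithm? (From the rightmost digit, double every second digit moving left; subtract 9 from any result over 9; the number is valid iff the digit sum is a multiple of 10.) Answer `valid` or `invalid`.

valid

From the right, keep odd positions and double even positions (subtract 9 from any doubled value over 9):
  doubled (positions 2,4,...): 2 1 7 7 8 4 6 → sum 35
  kept (positions 1,3,...): 1 6 4 8 6 2 5 3 → sum 35
Total = 70.
70 mod 10 = 0, so the number is valid.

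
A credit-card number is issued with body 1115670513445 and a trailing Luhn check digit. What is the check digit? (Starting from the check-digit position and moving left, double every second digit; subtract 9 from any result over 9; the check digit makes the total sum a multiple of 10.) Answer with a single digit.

7

Partial digits right→left: 5 4 4 3 1 5 0 7 6 5 1 1 1
Double every second digit counting from the check-digit position (so the 1st, 3rd, 5th, ... of the partial from the right).
  doubled (with −9 where >9): 1 8 2 0 3 2 2 → sum 18
  kept as-is: 4 3 5 7 5 1 → sum 25
Total = 18 + 25 = 43.
Check digit = (10 − (43 mod 10)) mod 10 = 7.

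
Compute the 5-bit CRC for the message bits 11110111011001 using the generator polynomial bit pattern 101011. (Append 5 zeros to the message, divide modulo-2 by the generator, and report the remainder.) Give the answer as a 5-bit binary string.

11110

Append 5 zeros: 1111011101100100000. Divide by 101011 (XOR where the leading bit is 1):
  pos 0: 111101 XOR 101011 = 010110
  pos 1: 101101 XOR 101011 = 000110
  pos 4: 110101 XOR 101011 = 011110
  pos 5: 111101 XOR 101011 = 010110
  pos 6: 101100 XOR 101011 = 000111
  pos 9: 111010 XOR 101011 = 010001
  pos 10: 100010 XOR 101011 = 001001
  pos 12: 100100 XOR 101011 = 001111
Remainder (last 5 bits) = 11110. This is the CRC / FCS.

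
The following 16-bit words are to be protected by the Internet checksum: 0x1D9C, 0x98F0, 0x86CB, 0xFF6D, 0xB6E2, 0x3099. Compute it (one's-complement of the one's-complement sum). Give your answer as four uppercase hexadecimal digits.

One's-complement addition (fold any carry out of bit 15 back into bit 0):
  0x1D9C + 0x98F0 = 0x0B68C
  0xB68C + 0x86CB = 0x13D57 → wrap carry → 0x3D58
  0x3D58 + 0xFF6D = 0x13CC5 → wrap carry → 0x3CC6
  0x3CC6 + 0xB6E2 = 0x0F3A8
  0xF3A8 + 0x3099 = 0x12441 → wrap carry → 0x2442
One's-complement sum = 0x2442.
Checksum = ~0x2442 & 0xFFFF = 0xDBBD.

DBBD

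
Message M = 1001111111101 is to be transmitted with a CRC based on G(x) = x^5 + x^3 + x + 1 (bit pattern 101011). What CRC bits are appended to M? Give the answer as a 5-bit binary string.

10100

Append 5 zeros: 100111111110100000. Divide by 101011 (XOR where the leading bit is 1):
  pos 0: 100111 XOR 101011 = 001100
  pos 2: 110011 XOR 101011 = 011000
  pos 3: 110001 XOR 101011 = 011010
  pos 4: 110101 XOR 101011 = 011110
  pos 5: 111101 XOR 101011 = 010110
  pos 6: 101100 XOR 101011 = 000111
  pos 9: 111100 XOR 101011 = 010111
  pos 10: 101110 XOR 101011 = 000101
Remainder (last 5 bits) = 10100. This is the CRC / FCS.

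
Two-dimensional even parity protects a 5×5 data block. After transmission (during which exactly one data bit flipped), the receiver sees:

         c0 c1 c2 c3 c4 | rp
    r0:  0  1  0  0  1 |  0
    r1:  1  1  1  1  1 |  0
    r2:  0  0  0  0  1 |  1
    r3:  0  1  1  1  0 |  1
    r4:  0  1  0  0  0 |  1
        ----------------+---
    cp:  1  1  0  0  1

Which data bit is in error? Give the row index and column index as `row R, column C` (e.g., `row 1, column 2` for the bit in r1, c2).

row 1, column 1

Recompute each row's even parity and compare to rp:
  r0: data parity 0, sent rp 0 → ok
  r1: data parity 1, sent rp 0 → mismatch
  r2: data parity 1, sent rp 1 → ok
  r3: data parity 1, sent rp 1 → ok
  r4: data parity 1, sent rp 1 → ok
Recompute each column's even parity and compare to cp:
  c0: data parity 1, sent cp 1 → ok
  c1: data parity 0, sent cp 1 → mismatch
  c2: data parity 0, sent cp 0 → ok
  c3: data parity 0, sent cp 0 → ok
  c4: data parity 1, sent cp 1 → ok
Exactly one row (r1) and one column (c1) fail → the flipped bit is at their intersection.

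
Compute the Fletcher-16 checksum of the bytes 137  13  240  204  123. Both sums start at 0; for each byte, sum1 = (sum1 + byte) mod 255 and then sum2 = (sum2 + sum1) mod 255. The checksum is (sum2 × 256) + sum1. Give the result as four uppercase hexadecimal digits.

Running sums (mod 255):
  after byte 0 (137): sum1=137, sum2=137
  after byte 1 (13): sum1=150, sum2=32
  after byte 2 (240): sum1=135, sum2=167
  after byte 3 (204): sum1=84, sum2=251
  after byte 4 (123): sum1=207, sum2=203
Checksum = sum2·256 + sum1 = 203·256 + 207 = 52175 = 0xCBCF.

CBCF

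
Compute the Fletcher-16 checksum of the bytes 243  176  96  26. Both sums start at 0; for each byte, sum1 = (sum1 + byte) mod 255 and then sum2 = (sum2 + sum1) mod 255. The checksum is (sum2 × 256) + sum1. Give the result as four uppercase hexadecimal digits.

Running sums (mod 255):
  after byte 0 (243): sum1=243, sum2=243
  after byte 1 (176): sum1=164, sum2=152
  after byte 2 (96): sum1=5, sum2=157
  after byte 3 (26): sum1=31, sum2=188
Checksum = sum2·256 + sum1 = 188·256 + 31 = 48159 = 0xBC1F.

BC1F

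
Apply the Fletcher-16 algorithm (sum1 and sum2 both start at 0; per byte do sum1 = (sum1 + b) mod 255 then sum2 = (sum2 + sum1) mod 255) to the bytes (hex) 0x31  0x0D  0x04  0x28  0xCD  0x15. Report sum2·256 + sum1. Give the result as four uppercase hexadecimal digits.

Running sums (mod 255):
  after byte 0 (0x31): sum1=49, sum2=49
  after byte 1 (0x0D): sum1=62, sum2=111
  after byte 2 (0x04): sum1=66, sum2=177
  after byte 3 (0x28): sum1=106, sum2=28
  after byte 4 (0xCD): sum1=56, sum2=84
  after byte 5 (0x15): sum1=77, sum2=161
Checksum = sum2·256 + sum1 = 161·256 + 77 = 41293 = 0xA14D.

A14D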